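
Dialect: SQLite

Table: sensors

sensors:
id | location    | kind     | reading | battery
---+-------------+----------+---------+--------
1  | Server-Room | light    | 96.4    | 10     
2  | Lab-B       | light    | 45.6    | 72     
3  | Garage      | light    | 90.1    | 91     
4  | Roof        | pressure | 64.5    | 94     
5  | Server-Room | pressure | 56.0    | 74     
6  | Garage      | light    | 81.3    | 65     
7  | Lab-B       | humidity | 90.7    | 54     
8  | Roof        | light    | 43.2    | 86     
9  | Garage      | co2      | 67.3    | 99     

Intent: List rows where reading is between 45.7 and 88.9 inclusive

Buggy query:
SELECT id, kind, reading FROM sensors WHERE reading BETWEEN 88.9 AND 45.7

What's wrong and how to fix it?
Bug: The bounds are reversed; BETWEEN a AND b requires a <= b to match anything

Fix: Swap the bounds so the smaller value comes first

Corrected query:
SELECT id, kind, reading FROM sensors WHERE reading BETWEEN 45.7 AND 88.9

Result:
id | kind     | reading
---+----------+--------
4  | pressure | 64.5   
5  | pressure | 56     
6  | light    | 81.3   
9  | co2      | 67.3   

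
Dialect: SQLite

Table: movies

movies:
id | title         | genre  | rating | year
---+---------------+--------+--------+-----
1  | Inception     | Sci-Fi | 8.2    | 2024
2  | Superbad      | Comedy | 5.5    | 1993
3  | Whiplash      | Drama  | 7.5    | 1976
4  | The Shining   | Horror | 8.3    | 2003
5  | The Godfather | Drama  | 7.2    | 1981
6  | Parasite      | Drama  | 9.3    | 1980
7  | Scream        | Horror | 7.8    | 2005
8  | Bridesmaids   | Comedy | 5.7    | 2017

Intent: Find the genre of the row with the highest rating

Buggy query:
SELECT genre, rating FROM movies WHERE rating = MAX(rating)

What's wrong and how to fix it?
Bug: WHERE is evaluated per row; an aggregate over the whole table isn't defined there

Fix: Use a subquery: WHERE rating = (SELECT MAX(rating) FROM movies)

Corrected query:
SELECT genre, rating FROM movies WHERE rating = (SELECT MAX(rating) FROM movies)

Result:
genre | rating
------+-------
Drama | 9.3   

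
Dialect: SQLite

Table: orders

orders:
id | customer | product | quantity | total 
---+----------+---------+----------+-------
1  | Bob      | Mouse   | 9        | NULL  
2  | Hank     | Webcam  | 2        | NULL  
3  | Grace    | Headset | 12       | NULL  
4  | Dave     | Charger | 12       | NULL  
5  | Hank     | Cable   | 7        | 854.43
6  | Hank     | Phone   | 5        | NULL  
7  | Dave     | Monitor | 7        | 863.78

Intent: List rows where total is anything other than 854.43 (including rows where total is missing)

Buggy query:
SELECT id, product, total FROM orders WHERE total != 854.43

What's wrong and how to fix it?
Bug: 'total != 854.43' is unknown when total is NULL, so NULL rows are silently excluded

Fix: Handle NULL separately with IS NULL alongside the inequality

Corrected query:
SELECT id, product, total FROM orders WHERE total != 854.43 OR total IS NULL

Result:
id | product | total 
---+---------+-------
1  | Mouse   | NULL  
2  | Webcam  | NULL  
3  | Headset | NULL  
4  | Charger | NULL  
6  | Phone   | NULL  
7  | Monitor | 863.78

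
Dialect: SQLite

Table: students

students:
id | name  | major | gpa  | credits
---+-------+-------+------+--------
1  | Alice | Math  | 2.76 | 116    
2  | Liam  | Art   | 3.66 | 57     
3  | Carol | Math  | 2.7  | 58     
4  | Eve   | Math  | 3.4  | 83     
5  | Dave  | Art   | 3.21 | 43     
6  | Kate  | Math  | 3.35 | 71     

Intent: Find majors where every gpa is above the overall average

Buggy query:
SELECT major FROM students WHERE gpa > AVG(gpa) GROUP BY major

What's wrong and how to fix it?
Bug: WHERE evaluates per row before aggregation, so AVG() is unavailable

Fix: Compute the overall average in a scalar subquery and compare each group's MIN against it in HAVING

Corrected query:
SELECT major FROM students GROUP BY major HAVING MIN(gpa) > (SELECT AVG(gpa) FROM students)

Result:
major
-----
Art  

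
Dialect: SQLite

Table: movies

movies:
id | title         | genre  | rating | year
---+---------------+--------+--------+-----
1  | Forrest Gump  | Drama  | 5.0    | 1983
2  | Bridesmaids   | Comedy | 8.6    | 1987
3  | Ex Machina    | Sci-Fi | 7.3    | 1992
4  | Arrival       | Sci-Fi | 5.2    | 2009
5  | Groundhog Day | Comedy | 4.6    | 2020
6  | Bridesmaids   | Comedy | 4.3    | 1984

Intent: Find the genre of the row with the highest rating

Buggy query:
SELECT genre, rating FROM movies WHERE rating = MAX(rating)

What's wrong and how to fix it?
Bug: WHERE is evaluated per row; an aggregate over the whole table isn't defined there

Fix: Wrap MAX in a scalar subquery so WHERE compares against a single value

Corrected query:
SELECT genre, rating FROM movies WHERE rating = (SELECT MAX(rating) FROM movies)

Result:
genre  | rating
-------+-------
Comedy | 8.6   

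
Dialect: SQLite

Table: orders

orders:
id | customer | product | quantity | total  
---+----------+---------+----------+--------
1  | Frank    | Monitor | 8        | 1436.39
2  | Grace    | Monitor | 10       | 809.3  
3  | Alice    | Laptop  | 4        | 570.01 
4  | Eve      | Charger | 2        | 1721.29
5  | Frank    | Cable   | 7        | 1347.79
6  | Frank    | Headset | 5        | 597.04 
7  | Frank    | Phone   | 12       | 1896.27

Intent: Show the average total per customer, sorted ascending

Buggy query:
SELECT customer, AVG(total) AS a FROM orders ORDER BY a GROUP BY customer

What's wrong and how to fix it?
Bug: ORDER BY appears before GROUP BY; SQL clause order requires GROUP BY first

Fix: Move ORDER BY to the end, after GROUP BY

Corrected query:
SELECT customer, AVG(total) AS a FROM orders GROUP BY customer ORDER BY a

Result:
customer | a        
---------+----------
Alice    | 570.01   
Grace    | 809.3    
Frank    | 1319.3725
Eve      | 1721.29  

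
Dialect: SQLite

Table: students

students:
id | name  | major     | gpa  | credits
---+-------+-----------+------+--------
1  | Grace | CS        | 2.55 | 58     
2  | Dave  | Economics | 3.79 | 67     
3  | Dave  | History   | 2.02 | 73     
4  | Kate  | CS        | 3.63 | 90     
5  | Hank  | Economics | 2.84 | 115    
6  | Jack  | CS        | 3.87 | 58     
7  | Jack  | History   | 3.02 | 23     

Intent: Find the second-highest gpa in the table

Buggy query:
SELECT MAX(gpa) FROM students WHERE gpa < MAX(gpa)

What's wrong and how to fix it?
Bug: The inner MAX is an aggregate inside WHERE, which is not allowed

Fix: Compute the overall MAX in a subquery, then take MAX of rows below it

Corrected query:
SELECT MAX(gpa) FROM students WHERE gpa < (SELECT MAX(gpa) FROM students)

Result:
MAX(gpa)
--------
3.79    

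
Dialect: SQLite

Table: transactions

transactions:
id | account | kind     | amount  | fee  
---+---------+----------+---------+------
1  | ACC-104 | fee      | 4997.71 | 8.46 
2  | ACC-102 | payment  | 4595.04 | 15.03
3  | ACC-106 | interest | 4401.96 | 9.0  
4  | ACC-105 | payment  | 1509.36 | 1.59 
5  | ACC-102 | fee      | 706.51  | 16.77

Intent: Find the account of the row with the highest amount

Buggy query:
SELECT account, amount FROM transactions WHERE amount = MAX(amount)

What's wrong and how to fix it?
Bug: WHERE is evaluated per row; an aggregate over the whole table isn't defined there

Fix: Use a subquery: WHERE amount = (SELECT MAX(amount) FROM transactions)

Corrected query:
SELECT account, amount FROM transactions WHERE amount = (SELECT MAX(amount) FROM transactions)

Result:
account | amount 
--------+--------
ACC-104 | 4997.71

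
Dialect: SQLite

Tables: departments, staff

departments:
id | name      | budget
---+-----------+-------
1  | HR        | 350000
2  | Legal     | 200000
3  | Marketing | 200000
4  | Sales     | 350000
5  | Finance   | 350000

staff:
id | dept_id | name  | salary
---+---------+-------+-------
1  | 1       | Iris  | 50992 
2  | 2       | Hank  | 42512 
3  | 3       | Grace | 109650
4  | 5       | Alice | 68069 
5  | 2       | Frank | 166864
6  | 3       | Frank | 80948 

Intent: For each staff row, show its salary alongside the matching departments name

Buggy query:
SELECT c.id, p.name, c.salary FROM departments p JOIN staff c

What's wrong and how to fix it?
Bug: Missing join condition: each staff row is matched to all departments rows instead of just its own

Fix: Specify the join condition linking the foreign key to the parent id

Corrected query:
SELECT c.id, p.name, c.salary FROM departments p JOIN staff c ON c.dept_id = p.id

Result:
id | name      | salary
---+-----------+-------
1  | HR        | 50992 
2  | Legal     | 42512 
3  | Marketing | 109650
4  | Finance   | 68069 
5  | Legal     | 166864
6  | Marketing | 80948 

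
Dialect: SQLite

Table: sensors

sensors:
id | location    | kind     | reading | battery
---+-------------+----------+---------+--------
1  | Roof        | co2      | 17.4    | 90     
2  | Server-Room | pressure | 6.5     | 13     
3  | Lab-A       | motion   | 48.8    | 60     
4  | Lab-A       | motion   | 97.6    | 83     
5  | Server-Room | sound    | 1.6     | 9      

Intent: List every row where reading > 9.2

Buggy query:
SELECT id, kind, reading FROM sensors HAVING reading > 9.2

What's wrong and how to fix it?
Bug: HAVING filters the output of aggregation, but this query has no GROUP BY and no aggregate functions, so SQLite rejects it (HAVING clause on a non-aggregate query); the condition here is per row

Fix: Use WHERE for row-level filtering

Corrected query:
SELECT id, kind, reading FROM sensors WHERE reading > 9.2

Result:
id | kind   | reading
---+--------+--------
1  | co2    | 17.4   
3  | motion | 48.8   
4  | motion | 97.6   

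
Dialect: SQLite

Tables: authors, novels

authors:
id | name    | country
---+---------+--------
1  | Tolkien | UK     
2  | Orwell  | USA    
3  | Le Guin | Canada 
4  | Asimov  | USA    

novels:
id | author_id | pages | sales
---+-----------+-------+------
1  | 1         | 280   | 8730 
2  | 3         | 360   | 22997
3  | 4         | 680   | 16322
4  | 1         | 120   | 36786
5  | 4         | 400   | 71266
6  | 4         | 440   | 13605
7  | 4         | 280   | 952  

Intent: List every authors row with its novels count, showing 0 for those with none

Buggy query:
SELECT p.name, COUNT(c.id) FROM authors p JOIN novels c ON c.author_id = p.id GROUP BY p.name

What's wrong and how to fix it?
Bug: INNER JOIN drops authors rows that have no matching novels rows

Fix: Use LEFT JOIN so parents without children still appear (COUNT(c.id) gives 0)

Corrected query:
SELECT p.name, COUNT(c.id) FROM authors p LEFT JOIN novels c ON c.author_id = p.id GROUP BY p.name

Result:
name    | COUNT(c.id)
--------+------------
Asimov  | 4          
Le Guin | 1          
Orwell  | 0          
Tolkien | 2          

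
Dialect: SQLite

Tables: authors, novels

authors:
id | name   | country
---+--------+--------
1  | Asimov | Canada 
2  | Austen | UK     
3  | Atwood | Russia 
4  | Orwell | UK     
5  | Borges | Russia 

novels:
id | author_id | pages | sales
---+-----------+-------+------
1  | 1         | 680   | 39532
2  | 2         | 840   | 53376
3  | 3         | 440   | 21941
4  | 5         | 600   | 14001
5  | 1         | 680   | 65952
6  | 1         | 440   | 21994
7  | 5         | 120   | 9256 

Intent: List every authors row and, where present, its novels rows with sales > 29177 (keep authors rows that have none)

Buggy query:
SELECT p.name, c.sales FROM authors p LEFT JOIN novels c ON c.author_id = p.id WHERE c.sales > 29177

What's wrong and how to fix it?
Bug: A WHERE condition on the right-hand table after LEFT JOIN drops unmatched parents

Fix: Move the right-table condition into the ON clause so unmatched parents are kept

Corrected query:
SELECT p.name, c.sales FROM authors p LEFT JOIN novels c ON c.author_id = p.id AND c.sales > 29177

Result:
name   | sales
-------+------
Asimov | 39532
Asimov | 65952
Austen | 53376
Atwood | NULL 
Orwell | NULL 
Borges | NULL 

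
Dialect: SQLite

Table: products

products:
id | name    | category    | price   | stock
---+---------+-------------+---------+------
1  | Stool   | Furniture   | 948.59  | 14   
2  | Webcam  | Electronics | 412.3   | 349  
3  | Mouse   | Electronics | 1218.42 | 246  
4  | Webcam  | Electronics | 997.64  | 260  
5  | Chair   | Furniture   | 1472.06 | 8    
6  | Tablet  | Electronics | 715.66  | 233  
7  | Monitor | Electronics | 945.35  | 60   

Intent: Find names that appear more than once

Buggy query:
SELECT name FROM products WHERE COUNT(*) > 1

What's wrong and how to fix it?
Bug: WHERE can't reference COUNT(*); aggregates are computed after WHERE

Fix: GROUP BY name, then filter groups with HAVING COUNT(*) > 1

Corrected query:
SELECT name FROM products GROUP BY name HAVING COUNT(*) > 1

Result:
name  
------
Webcam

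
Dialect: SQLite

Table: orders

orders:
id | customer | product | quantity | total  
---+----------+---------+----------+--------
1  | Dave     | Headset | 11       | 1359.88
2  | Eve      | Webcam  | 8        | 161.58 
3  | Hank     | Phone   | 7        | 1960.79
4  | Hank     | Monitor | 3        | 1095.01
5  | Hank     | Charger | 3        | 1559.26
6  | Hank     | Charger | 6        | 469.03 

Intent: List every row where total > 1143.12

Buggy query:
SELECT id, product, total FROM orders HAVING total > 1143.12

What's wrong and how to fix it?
Bug: HAVING filters the output of aggregation, but this query has no GROUP BY and no aggregate functions, so SQLite rejects it (HAVING clause on a non-aggregate query); the condition here is per row

Fix: Use WHERE for row-level filtering

Corrected query:
SELECT id, product, total FROM orders WHERE total > 1143.12

Result:
id | product | total  
---+---------+--------
1  | Headset | 1359.88
3  | Phone   | 1960.79
5  | Charger | 1559.26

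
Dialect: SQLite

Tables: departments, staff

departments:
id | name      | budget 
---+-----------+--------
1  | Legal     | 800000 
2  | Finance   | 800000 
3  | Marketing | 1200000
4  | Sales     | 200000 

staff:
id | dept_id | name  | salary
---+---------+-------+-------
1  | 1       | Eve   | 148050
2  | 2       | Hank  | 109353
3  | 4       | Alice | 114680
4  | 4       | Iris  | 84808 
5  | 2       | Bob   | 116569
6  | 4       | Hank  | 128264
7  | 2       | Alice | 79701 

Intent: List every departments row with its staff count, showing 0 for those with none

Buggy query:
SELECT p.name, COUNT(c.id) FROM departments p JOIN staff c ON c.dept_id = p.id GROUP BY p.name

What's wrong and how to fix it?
Bug: An inner join excludes parents with zero children

Fix: Switch to LEFT JOIN to retain unmatched parent rows

Corrected query:
SELECT p.name, COUNT(c.id) FROM departments p LEFT JOIN staff c ON c.dept_id = p.id GROUP BY p.name

Result:
name      | COUNT(c.id)
----------+------------
Finance   | 3          
Legal     | 1          
Marketing | 0          
Sales     | 3          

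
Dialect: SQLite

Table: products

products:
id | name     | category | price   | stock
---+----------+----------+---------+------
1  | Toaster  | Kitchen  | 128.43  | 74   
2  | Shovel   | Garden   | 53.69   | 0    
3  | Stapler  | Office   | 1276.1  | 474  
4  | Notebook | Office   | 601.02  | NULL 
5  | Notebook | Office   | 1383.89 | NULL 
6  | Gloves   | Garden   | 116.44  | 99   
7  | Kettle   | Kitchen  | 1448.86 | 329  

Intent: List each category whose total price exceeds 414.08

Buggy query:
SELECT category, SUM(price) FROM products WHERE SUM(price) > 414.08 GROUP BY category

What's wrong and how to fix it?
Bug: SUM(price) is an aggregate, but WHERE filters rows before aggregation

Fix: Use HAVING (which filters groups after aggregation) instead of WHERE

Corrected query:
SELECT category, SUM(price) FROM products GROUP BY category HAVING SUM(price) > 414.08

Result:
category | SUM(price)
---------+-----------
Kitchen  | 1577.29   
Office   | 3261.01   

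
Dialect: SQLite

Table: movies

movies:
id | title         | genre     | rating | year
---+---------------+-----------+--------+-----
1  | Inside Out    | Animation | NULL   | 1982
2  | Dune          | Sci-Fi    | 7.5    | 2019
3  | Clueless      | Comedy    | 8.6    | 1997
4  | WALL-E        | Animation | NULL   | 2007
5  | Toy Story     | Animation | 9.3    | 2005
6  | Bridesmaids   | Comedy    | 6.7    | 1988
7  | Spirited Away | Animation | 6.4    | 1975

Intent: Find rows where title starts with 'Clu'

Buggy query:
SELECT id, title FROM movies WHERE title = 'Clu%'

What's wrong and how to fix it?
Bug: '=' compares the literal string including the % character; pattern matching needs LIKE

Fix: Replace '=' with LIKE so 'Clu%' is treated as a pattern

Corrected query:
SELECT id, title FROM movies WHERE title LIKE 'Clu%'

Result:
id | title   
---+---------
3  | Clueless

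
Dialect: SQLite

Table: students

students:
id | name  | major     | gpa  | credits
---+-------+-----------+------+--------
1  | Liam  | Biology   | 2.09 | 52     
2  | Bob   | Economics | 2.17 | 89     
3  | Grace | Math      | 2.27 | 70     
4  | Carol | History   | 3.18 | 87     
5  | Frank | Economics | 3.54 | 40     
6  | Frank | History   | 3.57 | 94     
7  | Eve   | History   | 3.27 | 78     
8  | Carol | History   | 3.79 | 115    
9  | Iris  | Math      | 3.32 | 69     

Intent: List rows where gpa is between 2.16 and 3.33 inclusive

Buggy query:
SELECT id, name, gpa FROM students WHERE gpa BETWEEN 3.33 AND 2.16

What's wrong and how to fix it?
Bug: BETWEEN expects the lower bound first; with 3.33 AND 2.16 the range is empty

Fix: Swap the bounds so the smaller value comes first

Corrected query:
SELECT id, name, gpa FROM students WHERE gpa BETWEEN 2.16 AND 3.33

Result:
id | name  | gpa 
---+-------+-----
2  | Bob   | 2.17
3  | Grace | 2.27
4  | Carol | 3.18
7  | Eve   | 3.27
9  | Iris  | 3.32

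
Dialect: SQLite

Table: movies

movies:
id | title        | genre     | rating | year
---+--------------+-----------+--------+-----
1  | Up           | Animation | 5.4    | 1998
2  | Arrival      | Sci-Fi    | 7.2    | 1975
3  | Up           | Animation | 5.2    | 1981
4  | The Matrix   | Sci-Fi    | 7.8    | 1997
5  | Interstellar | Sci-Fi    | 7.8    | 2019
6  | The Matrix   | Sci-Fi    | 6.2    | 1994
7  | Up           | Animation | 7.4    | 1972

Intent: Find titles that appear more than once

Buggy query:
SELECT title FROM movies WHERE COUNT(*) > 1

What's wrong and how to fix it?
Bug: COUNT(*) is an aggregate and cannot be used in WHERE

Fix: Group first, then use HAVING for the count condition

Corrected query:
SELECT title FROM movies GROUP BY title HAVING COUNT(*) > 1

Result:
title     
----------
The Matrix
Up        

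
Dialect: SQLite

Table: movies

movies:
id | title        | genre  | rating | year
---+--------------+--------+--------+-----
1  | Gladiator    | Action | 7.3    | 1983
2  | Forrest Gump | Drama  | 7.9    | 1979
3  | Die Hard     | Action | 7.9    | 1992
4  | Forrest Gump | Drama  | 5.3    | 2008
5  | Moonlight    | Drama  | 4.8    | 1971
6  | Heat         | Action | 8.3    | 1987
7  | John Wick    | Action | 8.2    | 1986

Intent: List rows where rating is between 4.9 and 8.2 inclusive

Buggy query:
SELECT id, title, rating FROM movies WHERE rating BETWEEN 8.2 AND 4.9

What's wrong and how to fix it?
Bug: BETWEEN expects the lower bound first; with 8.2 AND 4.9 the range is empty

Fix: Write BETWEEN 4.9 AND 8.2

Corrected query:
SELECT id, title, rating FROM movies WHERE rating BETWEEN 4.9 AND 8.2

Result:
id | title        | rating
---+--------------+-------
1  | Gladiator    | 7.3   
2  | Forrest Gump | 7.9   
3  | Die Hard     | 7.9   
4  | Forrest Gump | 5.3   
7  | John Wick    | 8.2   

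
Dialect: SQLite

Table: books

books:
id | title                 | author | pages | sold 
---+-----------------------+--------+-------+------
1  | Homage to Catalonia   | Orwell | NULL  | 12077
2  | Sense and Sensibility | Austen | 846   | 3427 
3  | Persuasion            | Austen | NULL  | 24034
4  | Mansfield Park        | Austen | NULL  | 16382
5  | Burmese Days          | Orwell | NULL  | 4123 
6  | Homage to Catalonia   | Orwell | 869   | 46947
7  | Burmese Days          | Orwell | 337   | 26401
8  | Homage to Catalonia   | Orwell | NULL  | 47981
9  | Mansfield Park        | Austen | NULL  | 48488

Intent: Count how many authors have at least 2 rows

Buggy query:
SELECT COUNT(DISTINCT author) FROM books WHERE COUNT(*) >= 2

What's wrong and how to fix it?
Bug: WHERE filters individual rows, not groups, so a group-level COUNT is invalid there

Fix: Use a subquery that GROUPs and filters with HAVING, then count its rows

Corrected query:
SELECT COUNT(*) FROM (SELECT author FROM books GROUP BY author HAVING COUNT(*) >= 2)

Result:
COUNT(*)
--------
2       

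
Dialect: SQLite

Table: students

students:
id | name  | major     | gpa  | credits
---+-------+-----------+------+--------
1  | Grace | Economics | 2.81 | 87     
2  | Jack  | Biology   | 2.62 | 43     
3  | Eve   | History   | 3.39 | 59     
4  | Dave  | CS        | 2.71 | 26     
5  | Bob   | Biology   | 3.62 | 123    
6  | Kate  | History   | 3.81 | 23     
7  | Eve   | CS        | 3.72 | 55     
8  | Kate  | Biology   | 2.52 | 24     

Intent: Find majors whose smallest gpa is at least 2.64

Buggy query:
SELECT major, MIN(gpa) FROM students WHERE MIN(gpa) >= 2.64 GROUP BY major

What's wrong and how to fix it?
Bug: Aggregates like MIN are computed per group after WHERE runs

Fix: Replace WHERE with HAVING after the GROUP BY

Corrected query:
SELECT major, MIN(gpa) FROM students GROUP BY major HAVING MIN(gpa) >= 2.64

Result:
major     | MIN(gpa)
----------+---------
CS        | 2.71    
Economics | 2.81    
History   | 3.39    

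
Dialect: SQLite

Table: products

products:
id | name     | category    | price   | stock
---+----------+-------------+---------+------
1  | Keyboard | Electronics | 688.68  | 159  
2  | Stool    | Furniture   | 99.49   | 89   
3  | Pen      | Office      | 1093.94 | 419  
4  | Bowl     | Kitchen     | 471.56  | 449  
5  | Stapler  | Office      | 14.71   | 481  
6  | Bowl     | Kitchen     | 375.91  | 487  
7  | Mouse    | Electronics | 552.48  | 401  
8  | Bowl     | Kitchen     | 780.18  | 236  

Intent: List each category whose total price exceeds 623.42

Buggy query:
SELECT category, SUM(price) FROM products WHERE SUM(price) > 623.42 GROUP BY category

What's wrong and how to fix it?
Bug: Aggregate functions cannot appear in a WHERE clause

Fix: Use HAVING (which filters groups after aggregation) instead of WHERE

Corrected query:
SELECT category, SUM(price) FROM products GROUP BY category HAVING SUM(price) > 623.42

Result:
category    | SUM(price)
------------+-----------
Electronics | 1241.16   
Kitchen     | 1627.65   
Office      | 1108.65   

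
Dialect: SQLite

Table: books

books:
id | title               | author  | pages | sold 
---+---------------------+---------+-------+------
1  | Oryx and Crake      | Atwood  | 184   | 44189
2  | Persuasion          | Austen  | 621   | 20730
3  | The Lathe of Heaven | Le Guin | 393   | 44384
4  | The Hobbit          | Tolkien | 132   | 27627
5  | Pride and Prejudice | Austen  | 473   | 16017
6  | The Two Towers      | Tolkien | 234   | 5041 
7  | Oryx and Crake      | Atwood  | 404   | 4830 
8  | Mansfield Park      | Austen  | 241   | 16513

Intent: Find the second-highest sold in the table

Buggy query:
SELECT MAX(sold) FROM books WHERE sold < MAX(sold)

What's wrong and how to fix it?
Bug: MAX(sold) on the right of the comparison is an aggregate-in-WHERE error

Fix: Put the inner MAX in a scalar subquery

Corrected query:
SELECT MAX(sold) FROM books WHERE sold < (SELECT MAX(sold) FROM books)

Result:
MAX(sold)
---------
44189    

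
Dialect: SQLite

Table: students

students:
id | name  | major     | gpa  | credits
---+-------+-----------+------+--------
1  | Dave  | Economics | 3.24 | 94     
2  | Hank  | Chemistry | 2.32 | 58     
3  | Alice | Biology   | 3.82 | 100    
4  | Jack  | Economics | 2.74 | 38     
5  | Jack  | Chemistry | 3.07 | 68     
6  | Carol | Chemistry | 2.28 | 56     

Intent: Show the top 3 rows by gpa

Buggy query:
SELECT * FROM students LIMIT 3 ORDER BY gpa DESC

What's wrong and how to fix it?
Bug: ORDER BY cannot follow LIMIT; LIMIT is the final clause

Fix: Swap the clauses: ORDER BY first, then LIMIT

Corrected query:
SELECT * FROM students ORDER BY gpa DESC LIMIT 3

Result:
id | name  | major     | gpa  | credits
---+-------+-----------+------+--------
3  | Alice | Biology   | 3.82 | 100    
1  | Dave  | Economics | 3.24 | 94     
5  | Jack  | Chemistry | 3.07 | 68     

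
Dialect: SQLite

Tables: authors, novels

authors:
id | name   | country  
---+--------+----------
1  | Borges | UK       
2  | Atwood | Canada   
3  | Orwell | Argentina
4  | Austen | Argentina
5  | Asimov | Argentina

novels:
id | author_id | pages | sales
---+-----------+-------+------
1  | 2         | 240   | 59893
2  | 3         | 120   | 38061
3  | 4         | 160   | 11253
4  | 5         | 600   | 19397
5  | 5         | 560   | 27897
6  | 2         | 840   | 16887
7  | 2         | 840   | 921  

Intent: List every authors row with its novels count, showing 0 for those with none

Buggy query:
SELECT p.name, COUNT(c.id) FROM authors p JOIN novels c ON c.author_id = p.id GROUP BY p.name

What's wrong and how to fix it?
Bug: An inner join excludes parents with zero children

Fix: Switch to LEFT JOIN to retain unmatched parent rows

Corrected query:
SELECT p.name, COUNT(c.id) FROM authors p LEFT JOIN novels c ON c.author_id = p.id GROUP BY p.name

Result:
name   | COUNT(c.id)
-------+------------
Asimov | 2          
Atwood | 3          
Austen | 1          
Borges | 0          
Orwell | 1          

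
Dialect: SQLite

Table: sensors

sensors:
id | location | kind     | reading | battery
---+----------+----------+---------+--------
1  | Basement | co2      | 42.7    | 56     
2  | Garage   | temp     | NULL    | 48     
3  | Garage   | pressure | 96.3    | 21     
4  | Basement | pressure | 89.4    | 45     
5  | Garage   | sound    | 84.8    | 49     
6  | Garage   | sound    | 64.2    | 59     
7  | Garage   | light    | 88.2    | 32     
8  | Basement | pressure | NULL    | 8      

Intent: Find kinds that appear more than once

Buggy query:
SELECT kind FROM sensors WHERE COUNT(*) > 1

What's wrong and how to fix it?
Bug: WHERE can't reference COUNT(*); aggregates are computed after WHERE

Fix: Group first, then use HAVING for the count condition

Corrected query:
SELECT kind FROM sensors GROUP BY kind HAVING COUNT(*) > 1

Result:
kind    
--------
pressure
sound   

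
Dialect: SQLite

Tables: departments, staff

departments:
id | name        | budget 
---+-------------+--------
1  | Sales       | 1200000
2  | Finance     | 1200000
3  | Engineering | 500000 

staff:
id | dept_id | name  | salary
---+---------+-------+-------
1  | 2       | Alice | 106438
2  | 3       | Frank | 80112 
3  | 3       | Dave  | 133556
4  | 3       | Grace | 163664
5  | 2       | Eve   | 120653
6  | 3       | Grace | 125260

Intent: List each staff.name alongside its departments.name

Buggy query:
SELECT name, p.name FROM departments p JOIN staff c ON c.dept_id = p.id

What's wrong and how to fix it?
Bug: Both tables have a 'name' column; the unqualified reference is ambiguous

Fix: Qualify the column with its table alias (c.name)

Corrected query:
SELECT c.name, p.name FROM departments p JOIN staff c ON c.dept_id = p.id

Result:
name  | name       
------+------------
Alice | Finance    
Frank | Engineering
Dave  | Engineering
Grace | Engineering
Eve   | Finance    
Grace | Engineering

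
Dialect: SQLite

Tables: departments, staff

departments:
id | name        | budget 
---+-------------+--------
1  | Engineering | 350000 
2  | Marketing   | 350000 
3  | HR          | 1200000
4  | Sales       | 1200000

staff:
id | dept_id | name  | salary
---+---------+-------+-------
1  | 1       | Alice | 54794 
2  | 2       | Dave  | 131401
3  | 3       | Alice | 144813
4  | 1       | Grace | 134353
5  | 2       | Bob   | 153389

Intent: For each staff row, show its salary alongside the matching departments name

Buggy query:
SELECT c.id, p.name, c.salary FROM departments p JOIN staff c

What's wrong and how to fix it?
Bug: JOIN with no ON clause produces a cartesian product; every staff row pairs with every departments row

Fix: Add ON c.dept_id = p.id to the JOIN

Corrected query:
SELECT c.id, p.name, c.salary FROM departments p JOIN staff c ON c.dept_id = p.id

Result:
id | name        | salary
---+-------------+-------
1  | Engineering | 54794 
2  | Marketing   | 131401
3  | HR          | 144813
4  | Engineering | 134353
5  | Marketing   | 153389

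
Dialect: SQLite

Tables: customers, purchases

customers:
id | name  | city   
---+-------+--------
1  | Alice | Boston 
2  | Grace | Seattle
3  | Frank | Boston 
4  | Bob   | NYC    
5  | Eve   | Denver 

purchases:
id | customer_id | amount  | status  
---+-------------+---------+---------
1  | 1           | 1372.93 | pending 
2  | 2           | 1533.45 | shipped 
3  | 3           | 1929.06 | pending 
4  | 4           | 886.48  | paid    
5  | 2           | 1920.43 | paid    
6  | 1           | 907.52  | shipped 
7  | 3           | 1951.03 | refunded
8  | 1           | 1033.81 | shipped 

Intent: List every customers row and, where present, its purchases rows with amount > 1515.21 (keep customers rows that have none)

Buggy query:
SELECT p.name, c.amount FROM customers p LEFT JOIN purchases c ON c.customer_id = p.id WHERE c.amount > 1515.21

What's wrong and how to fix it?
Bug: Filtering c.amount in WHERE discards the NULL rows produced by LEFT JOIN, turning it into an inner join

Fix: Put 'c.amount > 1515.21' in the JOIN's ON clause instead of WHERE

Corrected query:
SELECT p.name, c.amount FROM customers p LEFT JOIN purchases c ON c.customer_id = p.id AND c.amount > 1515.21

Result:
name  | amount 
------+--------
Alice | NULL   
Grace | 1533.45
Grace | 1920.43
Frank | 1929.06
Frank | 1951.03
Bob   | NULL   
Eve   | NULL   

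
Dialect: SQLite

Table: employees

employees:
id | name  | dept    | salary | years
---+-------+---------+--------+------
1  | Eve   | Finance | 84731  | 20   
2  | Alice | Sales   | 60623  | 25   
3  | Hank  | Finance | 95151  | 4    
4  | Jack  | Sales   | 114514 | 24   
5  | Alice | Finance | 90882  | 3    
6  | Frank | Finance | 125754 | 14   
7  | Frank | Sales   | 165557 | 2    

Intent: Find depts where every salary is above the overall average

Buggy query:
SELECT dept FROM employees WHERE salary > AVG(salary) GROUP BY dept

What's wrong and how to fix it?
Bug: AVG() is an aggregate; it can't sit directly in WHERE

Fix: Compute the overall average in a scalar subquery and compare each group's MIN against it in HAVING

Corrected query:
SELECT dept FROM employees GROUP BY dept HAVING MIN(salary) > (SELECT AVG(salary) FROM employees)

Result:
(no rows)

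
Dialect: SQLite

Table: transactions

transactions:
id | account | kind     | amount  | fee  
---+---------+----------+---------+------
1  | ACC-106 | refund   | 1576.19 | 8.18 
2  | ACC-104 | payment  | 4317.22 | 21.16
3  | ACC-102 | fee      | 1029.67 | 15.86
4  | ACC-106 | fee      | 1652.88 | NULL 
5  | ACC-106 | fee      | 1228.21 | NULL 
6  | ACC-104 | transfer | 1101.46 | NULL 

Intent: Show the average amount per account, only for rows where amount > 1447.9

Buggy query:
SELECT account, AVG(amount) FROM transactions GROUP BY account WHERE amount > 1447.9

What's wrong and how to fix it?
Bug: Row-level WHERE must come before GROUP BY in the clause order

Fix: Move the WHERE clause before GROUP BY

Corrected query:
SELECT account, AVG(amount) FROM transactions WHERE amount > 1447.9 GROUP BY account

Result:
account | AVG(amount)
--------+------------
ACC-104 | 4317.22    
ACC-106 | 1614.535   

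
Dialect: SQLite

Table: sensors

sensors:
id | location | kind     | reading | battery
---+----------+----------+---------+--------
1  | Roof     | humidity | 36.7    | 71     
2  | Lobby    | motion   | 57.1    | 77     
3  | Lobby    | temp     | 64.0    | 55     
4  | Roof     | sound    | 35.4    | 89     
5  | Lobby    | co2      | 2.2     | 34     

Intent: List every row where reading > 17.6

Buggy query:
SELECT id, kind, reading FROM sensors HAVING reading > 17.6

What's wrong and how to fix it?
Bug: This is a non-aggregate query (no GROUP BY, no aggregates), so in SQLite the HAVING clause is invalid here; a row-level condition belongs in WHERE

Fix: Replace HAVING with WHERE since the condition applies to individual rows

Corrected query:
SELECT id, kind, reading FROM sensors WHERE reading > 17.6

Result:
id | kind     | reading
---+----------+--------
1  | humidity | 36.7   
2  | motion   | 57.1   
3  | temp     | 64     
4  | sound    | 35.4   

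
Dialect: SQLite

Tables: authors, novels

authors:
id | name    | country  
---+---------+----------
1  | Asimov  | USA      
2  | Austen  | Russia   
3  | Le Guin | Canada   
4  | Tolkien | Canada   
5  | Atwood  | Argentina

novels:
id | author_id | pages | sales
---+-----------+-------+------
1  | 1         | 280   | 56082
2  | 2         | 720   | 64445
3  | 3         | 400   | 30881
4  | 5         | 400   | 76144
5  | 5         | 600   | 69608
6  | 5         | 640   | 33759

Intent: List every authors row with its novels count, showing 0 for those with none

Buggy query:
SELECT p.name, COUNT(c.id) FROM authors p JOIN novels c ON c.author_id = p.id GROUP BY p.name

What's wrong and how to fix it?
Bug: An inner join excludes parents with zero children

Fix: Use LEFT JOIN so parents without children still appear (COUNT(c.id) gives 0)

Corrected query:
SELECT p.name, COUNT(c.id) FROM authors p LEFT JOIN novels c ON c.author_id = p.id GROUP BY p.name

Result:
name    | COUNT(c.id)
--------+------------
Asimov  | 1          
Atwood  | 3          
Austen  | 1          
Le Guin | 1          
Tolkien | 0          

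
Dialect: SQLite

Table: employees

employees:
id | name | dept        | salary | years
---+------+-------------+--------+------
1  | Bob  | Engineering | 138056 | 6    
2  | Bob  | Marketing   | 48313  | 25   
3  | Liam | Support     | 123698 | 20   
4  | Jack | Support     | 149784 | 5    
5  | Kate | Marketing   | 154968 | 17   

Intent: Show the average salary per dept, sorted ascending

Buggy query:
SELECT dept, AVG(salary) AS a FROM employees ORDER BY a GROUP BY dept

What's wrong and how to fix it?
Bug: ORDER BY appears before GROUP BY; SQL clause order requires GROUP BY first

Fix: Move ORDER BY to the end, after GROUP BY

Corrected query:
SELECT dept, AVG(salary) AS a FROM employees GROUP BY dept ORDER BY a

Result:
dept        | a       
------------+---------
Marketing   | 101640.5
Support     | 136741  
Engineering | 138056  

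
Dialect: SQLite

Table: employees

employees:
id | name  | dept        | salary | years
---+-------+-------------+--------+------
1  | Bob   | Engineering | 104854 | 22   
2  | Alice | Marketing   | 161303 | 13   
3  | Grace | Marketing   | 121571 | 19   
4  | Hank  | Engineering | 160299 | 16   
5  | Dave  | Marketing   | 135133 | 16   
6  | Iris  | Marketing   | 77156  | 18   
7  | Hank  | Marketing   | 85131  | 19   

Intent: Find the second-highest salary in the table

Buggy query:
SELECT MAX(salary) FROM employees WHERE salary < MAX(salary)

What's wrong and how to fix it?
Bug: MAX(salary) on the right of the comparison is an aggregate-in-WHERE error

Fix: Put the inner MAX in a scalar subquery

Corrected query:
SELECT MAX(salary) FROM employees WHERE salary < (SELECT MAX(salary) FROM employees)

Result:
MAX(salary)
-----------
160299     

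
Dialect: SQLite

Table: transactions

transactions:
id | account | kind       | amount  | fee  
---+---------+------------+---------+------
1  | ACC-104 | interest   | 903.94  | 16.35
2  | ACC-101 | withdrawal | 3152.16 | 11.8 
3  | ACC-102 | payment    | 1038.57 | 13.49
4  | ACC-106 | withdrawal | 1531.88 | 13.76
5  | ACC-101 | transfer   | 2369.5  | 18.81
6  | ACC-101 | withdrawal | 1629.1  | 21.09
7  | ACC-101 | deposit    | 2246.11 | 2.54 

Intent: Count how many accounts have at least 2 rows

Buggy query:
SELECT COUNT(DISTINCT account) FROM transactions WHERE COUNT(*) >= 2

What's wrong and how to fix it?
Bug: COUNT(*) cannot appear in WHERE; the per-group count doesn't exist yet

Fix: Group first with HAVING COUNT(*) >= 2, then COUNT the resulting groups

Corrected query:
SELECT COUNT(*) FROM (SELECT account FROM transactions GROUP BY account HAVING COUNT(*) >= 2)

Result:
COUNT(*)
--------
1       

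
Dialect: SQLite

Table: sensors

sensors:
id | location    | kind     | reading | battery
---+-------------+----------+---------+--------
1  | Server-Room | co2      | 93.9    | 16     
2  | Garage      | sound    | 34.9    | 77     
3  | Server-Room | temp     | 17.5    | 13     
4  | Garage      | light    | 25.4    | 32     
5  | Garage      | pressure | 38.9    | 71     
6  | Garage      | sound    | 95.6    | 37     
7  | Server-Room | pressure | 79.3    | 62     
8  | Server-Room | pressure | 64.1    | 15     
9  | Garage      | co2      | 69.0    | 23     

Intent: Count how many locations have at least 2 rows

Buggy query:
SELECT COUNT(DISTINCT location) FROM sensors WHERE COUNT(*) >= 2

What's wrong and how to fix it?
Bug: WHERE filters individual rows, not groups, so a group-level COUNT is invalid there

Fix: Group first with HAVING COUNT(*) >= 2, then COUNT the resulting groups

Corrected query:
SELECT COUNT(*) FROM (SELECT location FROM sensors GROUP BY location HAVING COUNT(*) >= 2)

Result:
COUNT(*)
--------
2       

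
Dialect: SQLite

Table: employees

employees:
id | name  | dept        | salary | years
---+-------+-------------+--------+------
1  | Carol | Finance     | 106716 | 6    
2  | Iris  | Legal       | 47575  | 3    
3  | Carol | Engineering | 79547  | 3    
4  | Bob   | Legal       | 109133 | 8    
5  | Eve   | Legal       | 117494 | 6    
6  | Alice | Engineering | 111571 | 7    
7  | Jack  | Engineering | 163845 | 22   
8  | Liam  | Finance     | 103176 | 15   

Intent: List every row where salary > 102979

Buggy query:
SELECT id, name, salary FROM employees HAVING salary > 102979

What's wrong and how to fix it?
Bug: HAVING filters the output of aggregation, but this query has no GROUP BY and no aggregate functions, so SQLite rejects it (HAVING clause on a non-aggregate query); the condition here is per row

Fix: Replace HAVING with WHERE since the condition applies to individual rows

Corrected query:
SELECT id, name, salary FROM employees WHERE salary > 102979

Result:
id | name  | salary
---+-------+-------
1  | Carol | 106716
4  | Bob   | 109133
5  | Eve   | 117494
6  | Alice | 111571
7  | Jack  | 163845
8  | Liam  | 103176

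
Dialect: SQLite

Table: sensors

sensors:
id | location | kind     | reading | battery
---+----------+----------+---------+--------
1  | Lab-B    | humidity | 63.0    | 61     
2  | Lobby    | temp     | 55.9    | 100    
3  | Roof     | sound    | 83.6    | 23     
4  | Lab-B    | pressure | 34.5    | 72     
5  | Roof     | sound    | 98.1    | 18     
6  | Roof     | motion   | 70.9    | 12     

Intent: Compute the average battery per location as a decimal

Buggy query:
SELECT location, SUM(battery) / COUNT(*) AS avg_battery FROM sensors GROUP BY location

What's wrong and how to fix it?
Bug: Both operands are integers, so '/' performs integer division and truncates

Fix: Cast one side to REAL so the division keeps the fractional part

Corrected query:
SELECT location, SUM(battery) * 1.0 / COUNT(*) AS avg_battery FROM sensors GROUP BY location

Result:
location | avg_battery
---------+------------
Lab-B    | 66.5       
Lobby    | 100        
Roof     | 17.666667  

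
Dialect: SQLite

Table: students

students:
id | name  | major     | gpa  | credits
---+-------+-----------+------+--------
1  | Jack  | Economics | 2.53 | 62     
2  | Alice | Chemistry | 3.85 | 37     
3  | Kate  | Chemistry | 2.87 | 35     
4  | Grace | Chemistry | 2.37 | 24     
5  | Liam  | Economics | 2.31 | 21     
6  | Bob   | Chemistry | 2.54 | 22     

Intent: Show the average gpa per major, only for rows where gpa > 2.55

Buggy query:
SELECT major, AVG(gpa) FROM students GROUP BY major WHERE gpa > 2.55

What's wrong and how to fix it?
Bug: Row-level WHERE must come before GROUP BY in the clause order

Fix: Place WHERE between FROM and GROUP BY

Corrected query:
SELECT major, AVG(gpa) FROM students WHERE gpa > 2.55 GROUP BY major

Result:
major     | AVG(gpa)
----------+---------
Chemistry | 3.36    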